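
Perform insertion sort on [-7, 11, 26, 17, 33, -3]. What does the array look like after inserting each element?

First element -7 is already 'sorted'
Insert 11: shifted 0 elements -> [-7, 11, 26, 17, 33, -3]
Insert 26: shifted 0 elements -> [-7, 11, 26, 17, 33, -3]
Insert 17: shifted 1 elements -> [-7, 11, 17, 26, 33, -3]
Insert 33: shifted 0 elements -> [-7, 11, 17, 26, 33, -3]
Insert -3: shifted 4 elements -> [-7, -3, 11, 17, 26, 33]


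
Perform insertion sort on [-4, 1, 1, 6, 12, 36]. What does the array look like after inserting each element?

First element -4 is already 'sorted'
Insert 1: shifted 0 elements -> [-4, 1, 1, 6, 12, 36]
Insert 1: shifted 0 elements -> [-4, 1, 1, 6, 12, 36]
Insert 6: shifted 0 elements -> [-4, 1, 1, 6, 12, 36]
Insert 12: shifted 0 elements -> [-4, 1, 1, 6, 12, 36]
Insert 36: shifted 0 elements -> [-4, 1, 1, 6, 12, 36]


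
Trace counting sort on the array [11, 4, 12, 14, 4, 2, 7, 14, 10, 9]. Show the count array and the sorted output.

Count array: [0, 0, 1, 0, 2, 0, 0, 1, 0, 1, 1, 1, 1, 0, 2]
(count[i] = number of elements equal to i)
Cumulative count: [0, 0, 1, 1, 3, 3, 3, 4, 4, 5, 6, 7, 8, 8, 10]
Sorted: [2, 4, 4, 7, 9, 10, 11, 12, 14, 14]


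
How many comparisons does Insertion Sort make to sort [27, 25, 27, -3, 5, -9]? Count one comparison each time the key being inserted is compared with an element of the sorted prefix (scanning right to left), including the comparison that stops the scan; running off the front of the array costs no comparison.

Insert 25: 27 > 25 (shift), reached front = 1 comparison(s) -> [25, 27, 27, -3, 5, -9]
Insert 27: 27 <= 27 (stop) = 1 comparison(s) -> [25, 27, 27, -3, 5, -9]
Insert -3: 27 > -3 (shift), 27 > -3 (shift), 25 > -3 (shift), reached front = 3 comparison(s) -> [-3, 25, 27, 27, 5, -9]
Insert 5: 27 > 5 (shift), 27 > 5 (shift), 25 > 5 (shift), -3 <= 5 (stop) = 4 comparison(s) -> [-3, 5, 25, 27, 27, -9]
Insert -9: 27 > -9 (shift), 27 > -9 (shift), 25 > -9 (shift), 5 > -9 (shift), -3 > -9 (shift), reached front = 5 comparison(s) -> [-9, -3, 5, 25, 27, 27]
Total comparisons: 1 + 1 + 3 + 4 + 5 = 14


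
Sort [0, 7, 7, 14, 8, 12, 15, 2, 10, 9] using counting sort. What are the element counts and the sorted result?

Count array: [1, 0, 1, 0, 0, 0, 0, 2, 1, 1, 1, 0, 1, 0, 1, 1]
(count[i] = number of elements equal to i)
Cumulative count: [1, 1, 2, 2, 2, 2, 2, 4, 5, 6, 7, 7, 8, 8, 9, 10]
Sorted: [0, 2, 7, 7, 8, 9, 10, 12, 14, 15]


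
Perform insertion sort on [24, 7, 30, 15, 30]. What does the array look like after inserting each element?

First element 24 is already 'sorted'
Insert 7: shifted 1 elements -> [7, 24, 30, 15, 30]
Insert 30: shifted 0 elements -> [7, 24, 30, 15, 30]
Insert 15: shifted 2 elements -> [7, 15, 24, 30, 30]
Insert 30: shifted 0 elements -> [7, 15, 24, 30, 30]


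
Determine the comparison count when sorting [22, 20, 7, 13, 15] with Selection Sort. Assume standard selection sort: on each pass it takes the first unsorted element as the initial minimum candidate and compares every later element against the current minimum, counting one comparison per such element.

Pass 1: scan indices 1..4 for the minimum = 4 comparison(s); min is 7, place at index 0 -> [7, 20, 22, 13, 15]
Pass 2: scan indices 2..4 for the minimum = 3 comparison(s); min is 13, place at index 1 -> [7, 13, 22, 20, 15]
Pass 3: scan indices 3..4 for the minimum = 2 comparison(s); min is 15, place at index 2 -> [7, 13, 15, 20, 22]
Pass 4: scan indices 4..4 for the minimum = 1 comparison(s); min is 20, place at index 3 -> [7, 13, 15, 20, 22]
Selection sort always scans the whole unsorted suffix, so the count is (n-1) + (n-2) + ... + 1 = n(n-1)/2 = 5*4/2 = 10 regardless of the input order.
Total comparisons: 4 + 3 + 2 + 1 = 10


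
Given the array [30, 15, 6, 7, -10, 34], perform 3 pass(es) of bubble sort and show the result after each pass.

After pass 1: [15, 6, 7, -10, 30, 34] (4 swaps)
After pass 2: [6, 7, -10, 15, 30, 34] (3 swaps)
After pass 3: [6, -10, 7, 15, 30, 34] (1 swaps)
Total swaps: 8


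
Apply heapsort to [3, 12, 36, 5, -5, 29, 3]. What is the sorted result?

Build heap: [36, 12, 29, 5, -5, 3, 3]
Extract 36: [29, 12, 3, 5, -5, 3, 36]
Extract 29: [12, 5, 3, 3, -5, 29, 36]
Extract 12: [5, 3, 3, -5, 12, 29, 36]
Extract 5: [3, -5, 3, 5, 12, 29, 36]
Extract 3: [3, -5, 3, 5, 12, 29, 36]
Extract 3: [-5, 3, 3, 5, 12, 29, 36]


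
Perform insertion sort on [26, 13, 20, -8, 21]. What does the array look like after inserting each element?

First element 26 is already 'sorted'
Insert 13: shifted 1 elements -> [13, 26, 20, -8, 21]
Insert 20: shifted 1 elements -> [13, 20, 26, -8, 21]
Insert -8: shifted 3 elements -> [-8, 13, 20, 26, 21]
Insert 21: shifted 1 elements -> [-8, 13, 20, 21, 26]


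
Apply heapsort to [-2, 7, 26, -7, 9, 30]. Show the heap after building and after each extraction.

Build heap: [30, 9, 26, -7, 7, -2]
Extract 30: [26, 9, -2, -7, 7, 30]
Extract 26: [9, 7, -2, -7, 26, 30]
Extract 9: [7, -7, -2, 9, 26, 30]
Extract 7: [-2, -7, 7, 9, 26, 30]
Extract -2: [-7, -2, 7, 9, 26, 30]


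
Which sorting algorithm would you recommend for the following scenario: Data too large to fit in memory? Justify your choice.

Best choice: External merge sort
Reason: Minimizes disk I/O by sequential reads/writes


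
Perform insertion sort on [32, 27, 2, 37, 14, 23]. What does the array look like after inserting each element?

First element 32 is already 'sorted'
Insert 27: shifted 1 elements -> [27, 32, 2, 37, 14, 23]
Insert 2: shifted 2 elements -> [2, 27, 32, 37, 14, 23]
Insert 37: shifted 0 elements -> [2, 27, 32, 37, 14, 23]
Insert 14: shifted 3 elements -> [2, 14, 27, 32, 37, 23]
Insert 23: shifted 3 elements -> [2, 14, 23, 27, 32, 37]


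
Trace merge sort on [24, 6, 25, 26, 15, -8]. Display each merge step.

Divide and conquer:
  Merge [6] + [25] -> [6, 25]
  Merge [24] + [6, 25] -> [6, 24, 25]
  Merge [15] + [-8] -> [-8, 15]
  Merge [26] + [-8, 15] -> [-8, 15, 26]
  Merge [6, 24, 25] + [-8, 15, 26] -> [-8, 6, 15, 24, 25, 26]


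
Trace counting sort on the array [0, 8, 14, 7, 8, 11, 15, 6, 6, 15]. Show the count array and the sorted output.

Count array: [1, 0, 0, 0, 0, 0, 2, 1, 2, 0, 0, 1, 0, 0, 1, 2]
(count[i] = number of elements equal to i)
Cumulative count: [1, 1, 1, 1, 1, 1, 3, 4, 6, 6, 6, 7, 7, 7, 8, 10]
Sorted: [0, 6, 6, 7, 8, 8, 11, 14, 15, 15]


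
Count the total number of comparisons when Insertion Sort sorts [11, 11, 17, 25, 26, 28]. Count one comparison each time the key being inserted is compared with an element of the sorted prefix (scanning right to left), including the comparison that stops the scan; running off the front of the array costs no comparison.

Insert 11: 11 <= 11 (stop) = 1 comparison(s) -> [11, 11, 17, 25, 26, 28]
Insert 17: 11 <= 17 (stop) = 1 comparison(s) -> [11, 11, 17, 25, 26, 28]
Insert 25: 17 <= 25 (stop) = 1 comparison(s) -> [11, 11, 17, 25, 26, 28]
Insert 26: 25 <= 26 (stop) = 1 comparison(s) -> [11, 11, 17, 25, 26, 28]
Insert 28: 26 <= 28 (stop) = 1 comparison(s) -> [11, 11, 17, 25, 26, 28]
Total comparisons: 1 + 1 + 1 + 1 + 1 = 5


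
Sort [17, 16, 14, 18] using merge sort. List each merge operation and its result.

Divide and conquer:
  Merge [17] + [16] -> [16, 17]
  Merge [14] + [18] -> [14, 18]
  Merge [16, 17] + [14, 18] -> [14, 16, 17, 18]


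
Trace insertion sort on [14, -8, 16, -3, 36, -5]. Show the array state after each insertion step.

First element 14 is already 'sorted'
Insert -8: shifted 1 elements -> [-8, 14, 16, -3, 36, -5]
Insert 16: shifted 0 elements -> [-8, 14, 16, -3, 36, -5]
Insert -3: shifted 2 elements -> [-8, -3, 14, 16, 36, -5]
Insert 36: shifted 0 elements -> [-8, -3, 14, 16, 36, -5]
Insert -5: shifted 4 elements -> [-8, -5, -3, 14, 16, 36]


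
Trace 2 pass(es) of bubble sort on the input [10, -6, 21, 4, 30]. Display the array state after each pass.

After pass 1: [-6, 10, 4, 21, 30] (2 swaps)
After pass 2: [-6, 4, 10, 21, 30] (1 swaps)
Total swaps: 3


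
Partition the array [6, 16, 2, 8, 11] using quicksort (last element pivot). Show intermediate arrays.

Partition 1: pivot=11 at index 3 -> [6, 2, 8, 11, 16]
Partition 2: pivot=8 at index 2 -> [6, 2, 8, 11, 16]
Partition 3: pivot=2 at index 0 -> [2, 6, 8, 11, 16]


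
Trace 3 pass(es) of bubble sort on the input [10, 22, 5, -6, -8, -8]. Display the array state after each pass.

After pass 1: [10, 5, -6, -8, -8, 22] (4 swaps)
After pass 2: [5, -6, -8, -8, 10, 22] (4 swaps)
After pass 3: [-6, -8, -8, 5, 10, 22] (3 swaps)
Total swaps: 11


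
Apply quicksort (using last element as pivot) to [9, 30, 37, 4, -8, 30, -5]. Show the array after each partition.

Partition 1: pivot=-5 at index 1 -> [-8, -5, 37, 4, 9, 30, 30]
Partition 2: pivot=30 at index 5 -> [-8, -5, 4, 9, 30, 30, 37]
Partition 3: pivot=30 at index 4 -> [-8, -5, 4, 9, 30, 30, 37]
Partition 4: pivot=9 at index 3 -> [-8, -5, 4, 9, 30, 30, 37]


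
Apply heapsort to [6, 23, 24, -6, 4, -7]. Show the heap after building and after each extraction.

Build heap: [24, 23, 6, -6, 4, -7]
Extract 24: [23, 4, 6, -6, -7, 24]
Extract 23: [6, 4, -7, -6, 23, 24]
Extract 6: [4, -6, -7, 6, 23, 24]
Extract 4: [-6, -7, 4, 6, 23, 24]
Extract -6: [-7, -6, 4, 6, 23, 24]


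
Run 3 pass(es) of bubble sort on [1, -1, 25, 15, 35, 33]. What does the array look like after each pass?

After pass 1: [-1, 1, 15, 25, 33, 35] (3 swaps)
After pass 2: [-1, 1, 15, 25, 33, 35] (0 swaps)
After pass 3: [-1, 1, 15, 25, 33, 35] (0 swaps)
Total swaps: 3


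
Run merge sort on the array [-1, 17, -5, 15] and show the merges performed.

Divide and conquer:
  Merge [-1] + [17] -> [-1, 17]
  Merge [-5] + [15] -> [-5, 15]
  Merge [-1, 17] + [-5, 15] -> [-5, -1, 15, 17]


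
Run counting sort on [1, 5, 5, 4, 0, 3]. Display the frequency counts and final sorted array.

Count array: [1, 1, 0, 1, 1, 2]
(count[i] = number of elements equal to i)
Cumulative count: [1, 2, 2, 3, 4, 6]
Sorted: [0, 1, 3, 4, 5, 5]


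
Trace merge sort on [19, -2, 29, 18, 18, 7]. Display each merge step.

Divide and conquer:
  Merge [-2] + [29] -> [-2, 29]
  Merge [19] + [-2, 29] -> [-2, 19, 29]
  Merge [18] + [7] -> [7, 18]
  Merge [18] + [7, 18] -> [7, 18, 18]
  Merge [-2, 19, 29] + [7, 18, 18] -> [-2, 7, 18, 18, 19, 29]


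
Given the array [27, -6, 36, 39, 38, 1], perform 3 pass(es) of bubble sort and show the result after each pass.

After pass 1: [-6, 27, 36, 38, 1, 39] (3 swaps)
After pass 2: [-6, 27, 36, 1, 38, 39] (1 swaps)
After pass 3: [-6, 27, 1, 36, 38, 39] (1 swaps)
Total swaps: 5


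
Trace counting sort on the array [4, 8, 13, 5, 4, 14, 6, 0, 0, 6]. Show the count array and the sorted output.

Count array: [2, 0, 0, 0, 2, 1, 2, 0, 1, 0, 0, 0, 0, 1, 1]
(count[i] = number of elements equal to i)
Cumulative count: [2, 2, 2, 2, 4, 5, 7, 7, 8, 8, 8, 8, 8, 9, 10]
Sorted: [0, 0, 4, 4, 5, 6, 6, 8, 13, 14]


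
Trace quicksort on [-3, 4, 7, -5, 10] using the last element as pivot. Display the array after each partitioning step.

Partition 1: pivot=10 at index 4 -> [-3, 4, 7, -5, 10]
Partition 2: pivot=-5 at index 0 -> [-5, 4, 7, -3, 10]
Partition 3: pivot=-3 at index 1 -> [-5, -3, 7, 4, 10]
Partition 4: pivot=4 at index 2 -> [-5, -3, 4, 7, 10]


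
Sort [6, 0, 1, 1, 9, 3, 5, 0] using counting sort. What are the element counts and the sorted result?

Count array: [2, 2, 0, 1, 0, 1, 1, 0, 0, 1]
(count[i] = number of elements equal to i)
Cumulative count: [2, 4, 4, 5, 5, 6, 7, 7, 7, 8]
Sorted: [0, 0, 1, 1, 3, 5, 6, 9]


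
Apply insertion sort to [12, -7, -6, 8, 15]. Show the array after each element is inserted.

First element 12 is already 'sorted'
Insert -7: shifted 1 elements -> [-7, 12, -6, 8, 15]
Insert -6: shifted 1 elements -> [-7, -6, 12, 8, 15]
Insert 8: shifted 1 elements -> [-7, -6, 8, 12, 15]
Insert 15: shifted 0 elements -> [-7, -6, 8, 12, 15]


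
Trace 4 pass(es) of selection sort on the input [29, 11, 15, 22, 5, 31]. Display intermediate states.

Pass 1: Select minimum 5 at index 4, swap -> [5, 11, 15, 22, 29, 31]
Pass 2: Select minimum 11 at index 1, swap -> [5, 11, 15, 22, 29, 31]
Pass 3: Select minimum 15 at index 2, swap -> [5, 11, 15, 22, 29, 31]
Pass 4: Select minimum 22 at index 3, swap -> [5, 11, 15, 22, 29, 31]


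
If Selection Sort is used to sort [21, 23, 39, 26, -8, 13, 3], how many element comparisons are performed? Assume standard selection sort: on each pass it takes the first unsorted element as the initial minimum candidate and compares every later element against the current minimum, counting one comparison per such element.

Pass 1: scan indices 1..6 for the minimum = 6 comparison(s); min is -8, place at index 0 -> [-8, 23, 39, 26, 21, 13, 3]
Pass 2: scan indices 2..6 for the minimum = 5 comparison(s); min is 3, place at index 1 -> [-8, 3, 39, 26, 21, 13, 23]
Pass 3: scan indices 3..6 for the minimum = 4 comparison(s); min is 13, place at index 2 -> [-8, 3, 13, 26, 21, 39, 23]
Pass 4: scan indices 4..6 for the minimum = 3 comparison(s); min is 21, place at index 3 -> [-8, 3, 13, 21, 26, 39, 23]
Pass 5: scan indices 5..6 for the minimum = 2 comparison(s); min is 23, place at index 4 -> [-8, 3, 13, 21, 23, 39, 26]
Pass 6: scan indices 6..6 for the minimum = 1 comparison(s); min is 26, place at index 5 -> [-8, 3, 13, 21, 23, 26, 39]
Selection sort always scans the whole unsorted suffix, so the count is (n-1) + (n-2) + ... + 1 = n(n-1)/2 = 7*6/2 = 21 regardless of the input order.
Total comparisons: 6 + 5 + 4 + 3 + 2 + 1 = 21


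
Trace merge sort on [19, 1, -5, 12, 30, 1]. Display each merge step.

Divide and conquer:
  Merge [1] + [-5] -> [-5, 1]
  Merge [19] + [-5, 1] -> [-5, 1, 19]
  Merge [30] + [1] -> [1, 30]
  Merge [12] + [1, 30] -> [1, 12, 30]
  Merge [-5, 1, 19] + [1, 12, 30] -> [-5, 1, 1, 12, 19, 30]


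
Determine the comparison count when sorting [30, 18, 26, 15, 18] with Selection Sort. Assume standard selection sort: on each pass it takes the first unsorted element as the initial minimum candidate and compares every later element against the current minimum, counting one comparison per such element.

Pass 1: scan indices 1..4 for the minimum = 4 comparison(s); min is 15, place at index 0 -> [15, 18, 26, 30, 18]
Pass 2: scan indices 2..4 for the minimum = 3 comparison(s); min is 18, place at index 1 -> [15, 18, 26, 30, 18]
Pass 3: scan indices 3..4 for the minimum = 2 comparison(s); min is 18, place at index 2 -> [15, 18, 18, 30, 26]
Pass 4: scan indices 4..4 for the minimum = 1 comparison(s); min is 26, place at index 3 -> [15, 18, 18, 26, 30]
Selection sort always scans the whole unsorted suffix, so the count is (n-1) + (n-2) + ... + 1 = n(n-1)/2 = 5*4/2 = 10 regardless of the input order.
Total comparisons: 4 + 3 + 2 + 1 = 10


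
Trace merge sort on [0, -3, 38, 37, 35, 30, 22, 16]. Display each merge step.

Divide and conquer:
  Merge [0] + [-3] -> [-3, 0]
  Merge [38] + [37] -> [37, 38]
  Merge [-3, 0] + [37, 38] -> [-3, 0, 37, 38]
  Merge [35] + [30] -> [30, 35]
  Merge [22] + [16] -> [16, 22]
  Merge [30, 35] + [16, 22] -> [16, 22, 30, 35]
  Merge [-3, 0, 37, 38] + [16, 22, 30, 35] -> [-3, 0, 16, 22, 30, 35, 37, 38]


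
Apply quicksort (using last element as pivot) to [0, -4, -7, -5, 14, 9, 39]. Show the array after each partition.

Partition 1: pivot=39 at index 6 -> [0, -4, -7, -5, 14, 9, 39]
Partition 2: pivot=9 at index 4 -> [0, -4, -7, -5, 9, 14, 39]
Partition 3: pivot=-5 at index 1 -> [-7, -5, 0, -4, 9, 14, 39]
Partition 4: pivot=-4 at index 2 -> [-7, -5, -4, 0, 9, 14, 39]


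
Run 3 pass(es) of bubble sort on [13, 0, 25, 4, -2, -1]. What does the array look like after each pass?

After pass 1: [0, 13, 4, -2, -1, 25] (4 swaps)
After pass 2: [0, 4, -2, -1, 13, 25] (3 swaps)
After pass 3: [0, -2, -1, 4, 13, 25] (2 swaps)
Total swaps: 9


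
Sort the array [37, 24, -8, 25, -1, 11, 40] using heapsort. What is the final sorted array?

Build heap: [40, 25, 37, 24, -1, 11, -8]
Extract 40: [37, 25, 11, 24, -1, -8, 40]
Extract 37: [25, 24, 11, -8, -1, 37, 40]
Extract 25: [24, -1, 11, -8, 25, 37, 40]
Extract 24: [11, -1, -8, 24, 25, 37, 40]
Extract 11: [-1, -8, 11, 24, 25, 37, 40]
Extract -1: [-8, -1, 11, 24, 25, 37, 40]


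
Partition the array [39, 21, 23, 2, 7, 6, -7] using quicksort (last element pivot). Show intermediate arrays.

Partition 1: pivot=-7 at index 0 -> [-7, 21, 23, 2, 7, 6, 39]
Partition 2: pivot=39 at index 6 -> [-7, 21, 23, 2, 7, 6, 39]
Partition 3: pivot=6 at index 2 -> [-7, 2, 6, 21, 7, 23, 39]
Partition 4: pivot=23 at index 5 -> [-7, 2, 6, 21, 7, 23, 39]
Partition 5: pivot=7 at index 3 -> [-7, 2, 6, 7, 21, 23, 39]


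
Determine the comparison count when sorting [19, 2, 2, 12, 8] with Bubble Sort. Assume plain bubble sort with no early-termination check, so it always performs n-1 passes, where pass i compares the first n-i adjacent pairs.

Pass 1: compare adjacent pairs (0,1)..(3,4) = 4 comparison(s), 4 swap(s) -> [2, 2, 12, 8, 19]
Pass 2: compare adjacent pairs (0,1)..(2,3) = 3 comparison(s), 1 swap(s) -> [2, 2, 8, 12, 19]
Pass 3: compare adjacent pairs (0,1)..(1,2) = 2 comparison(s), 0 swap(s) -> [2, 2, 8, 12, 19]
Pass 4: compare adjacent pairs (0,1)..(0,1) = 1 comparison(s), 0 swap(s) -> [2, 2, 8, 12, 19]
Total comparisons: 4 + 3 + 2 + 1 = 10


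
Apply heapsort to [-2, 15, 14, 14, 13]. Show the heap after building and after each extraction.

Build heap: [15, 14, 14, -2, 13]
Extract 15: [14, 13, 14, -2, 15]
Extract 14: [14, 13, -2, 14, 15]
Extract 14: [13, -2, 14, 14, 15]
Extract 13: [-2, 13, 14, 14, 15]


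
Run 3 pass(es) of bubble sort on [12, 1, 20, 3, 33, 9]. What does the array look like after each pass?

After pass 1: [1, 12, 3, 20, 9, 33] (3 swaps)
After pass 2: [1, 3, 12, 9, 20, 33] (2 swaps)
After pass 3: [1, 3, 9, 12, 20, 33] (1 swaps)
Total swaps: 6


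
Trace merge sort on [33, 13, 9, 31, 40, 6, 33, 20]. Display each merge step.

Divide and conquer:
  Merge [33] + [13] -> [13, 33]
  Merge [9] + [31] -> [9, 31]
  Merge [13, 33] + [9, 31] -> [9, 13, 31, 33]
  Merge [40] + [6] -> [6, 40]
  Merge [33] + [20] -> [20, 33]
  Merge [6, 40] + [20, 33] -> [6, 20, 33, 40]
  Merge [9, 13, 31, 33] + [6, 20, 33, 40] -> [6, 9, 13, 20, 31, 33, 33, 40]


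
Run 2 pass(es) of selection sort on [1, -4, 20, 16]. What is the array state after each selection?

Pass 1: Select minimum -4 at index 1, swap -> [-4, 1, 20, 16]
Pass 2: Select minimum 1 at index 1, swap -> [-4, 1, 20, 16]


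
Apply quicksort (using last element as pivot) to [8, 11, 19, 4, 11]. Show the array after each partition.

Partition 1: pivot=11 at index 3 -> [8, 11, 4, 11, 19]
Partition 2: pivot=4 at index 0 -> [4, 11, 8, 11, 19]
Partition 3: pivot=8 at index 1 -> [4, 8, 11, 11, 19]


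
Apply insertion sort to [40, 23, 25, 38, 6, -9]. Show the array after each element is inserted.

First element 40 is already 'sorted'
Insert 23: shifted 1 elements -> [23, 40, 25, 38, 6, -9]
Insert 25: shifted 1 elements -> [23, 25, 40, 38, 6, -9]
Insert 38: shifted 1 elements -> [23, 25, 38, 40, 6, -9]
Insert 6: shifted 4 elements -> [6, 23, 25, 38, 40, -9]
Insert -9: shifted 5 elements -> [-9, 6, 23, 25, 38, 40]


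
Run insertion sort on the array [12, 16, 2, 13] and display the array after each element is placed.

First element 12 is already 'sorted'
Insert 16: shifted 0 elements -> [12, 16, 2, 13]
Insert 2: shifted 2 elements -> [2, 12, 16, 13]
Insert 13: shifted 1 elements -> [2, 12, 13, 16]


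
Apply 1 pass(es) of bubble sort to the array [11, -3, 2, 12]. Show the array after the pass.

After pass 1: [-3, 2, 11, 12] (2 swaps)
Total swaps: 2


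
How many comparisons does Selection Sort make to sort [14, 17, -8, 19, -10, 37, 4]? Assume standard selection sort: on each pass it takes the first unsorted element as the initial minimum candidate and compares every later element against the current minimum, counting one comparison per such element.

Pass 1: scan indices 1..6 for the minimum = 6 comparison(s); min is -10, place at index 0 -> [-10, 17, -8, 19, 14, 37, 4]
Pass 2: scan indices 2..6 for the minimum = 5 comparison(s); min is -8, place at index 1 -> [-10, -8, 17, 19, 14, 37, 4]
Pass 3: scan indices 3..6 for the minimum = 4 comparison(s); min is 4, place at index 2 -> [-10, -8, 4, 19, 14, 37, 17]
Pass 4: scan indices 4..6 for the minimum = 3 comparison(s); min is 14, place at index 3 -> [-10, -8, 4, 14, 19, 37, 17]
Pass 5: scan indices 5..6 for the minimum = 2 comparison(s); min is 17, place at index 4 -> [-10, -8, 4, 14, 17, 37, 19]
Pass 6: scan indices 6..6 for the minimum = 1 comparison(s); min is 19, place at index 5 -> [-10, -8, 4, 14, 17, 19, 37]
Selection sort always scans the whole unsorted suffix, so the count is (n-1) + (n-2) + ... + 1 = n(n-1)/2 = 7*6/2 = 21 regardless of the input order.
Total comparisons: 6 + 5 + 4 + 3 + 2 + 1 = 21


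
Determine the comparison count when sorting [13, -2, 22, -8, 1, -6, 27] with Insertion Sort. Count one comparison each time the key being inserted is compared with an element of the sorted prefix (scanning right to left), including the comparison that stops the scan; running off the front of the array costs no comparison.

Insert -2: 13 > -2 (shift), reached front = 1 comparison(s) -> [-2, 13, 22, -8, 1, -6, 27]
Insert 22: 13 <= 22 (stop) = 1 comparison(s) -> [-2, 13, 22, -8, 1, -6, 27]
Insert -8: 22 > -8 (shift), 13 > -8 (shift), -2 > -8 (shift), reached front = 3 comparison(s) -> [-8, -2, 13, 22, 1, -6, 27]
Insert 1: 22 > 1 (shift), 13 > 1 (shift), -2 <= 1 (stop) = 3 comparison(s) -> [-8, -2, 1, 13, 22, -6, 27]
Insert -6: 22 > -6 (shift), 13 > -6 (shift), 1 > -6 (shift), -2 > -6 (shift), -8 <= -6 (stop) = 5 comparison(s) -> [-8, -6, -2, 1, 13, 22, 27]
Insert 27: 22 <= 27 (stop) = 1 comparison(s) -> [-8, -6, -2, 1, 13, 22, 27]
Total comparisons: 1 + 1 + 3 + 3 + 5 + 1 = 14


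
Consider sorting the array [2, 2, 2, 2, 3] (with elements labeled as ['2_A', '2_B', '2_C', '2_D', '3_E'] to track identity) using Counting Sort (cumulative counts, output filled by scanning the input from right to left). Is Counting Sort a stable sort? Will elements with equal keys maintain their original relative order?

Trace Counting Sort on the labeled array (the key is the number; the letter only tracks identity):
  Counts for values 0..3: [0, 0, 4, 1]
  Cumulative counts: [0, 0, 4, 5]
  Scan right to left: place 3_E at output index 4
  Scan right to left: place 2_D at output index 3
  Scan right to left: place 2_C at output index 2
  Scan right to left: place 2_B at output index 1
  Scan right to left: place 2_A at output index 0
  Output: [2_A, 2_B, 2_C, 2_D, 3_E]
Equal keys:
  value 2: originally 2_A, 2_B, 2_C, 2_D; after sorting 2_A, 2_B, 2_C, 2_D -> order preserved
All equal keys kept their original relative order. Counting Sort is stable: scanning the input right to left with decreasing cumulative counts places later duplicates at later output positions.
Answer: Stable


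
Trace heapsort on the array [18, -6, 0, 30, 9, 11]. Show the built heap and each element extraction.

Build heap: [30, 18, 11, -6, 9, 0]
Extract 30: [18, 9, 11, -6, 0, 30]
Extract 18: [11, 9, 0, -6, 18, 30]
Extract 11: [9, -6, 0, 11, 18, 30]
Extract 9: [0, -6, 9, 11, 18, 30]
Extract 0: [-6, 0, 9, 11, 18, 30]


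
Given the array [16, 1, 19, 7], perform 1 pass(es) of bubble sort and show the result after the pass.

After pass 1: [1, 16, 7, 19] (2 swaps)
Total swaps: 2


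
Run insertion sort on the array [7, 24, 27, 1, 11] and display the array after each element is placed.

First element 7 is already 'sorted'
Insert 24: shifted 0 elements -> [7, 24, 27, 1, 11]
Insert 27: shifted 0 elements -> [7, 24, 27, 1, 11]
Insert 1: shifted 3 elements -> [1, 7, 24, 27, 11]
Insert 11: shifted 2 elements -> [1, 7, 11, 24, 27]


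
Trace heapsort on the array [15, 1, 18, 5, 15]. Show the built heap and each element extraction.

Build heap: [18, 15, 15, 5, 1]
Extract 18: [15, 5, 15, 1, 18]
Extract 15: [15, 5, 1, 15, 18]
Extract 15: [5, 1, 15, 15, 18]
Extract 5: [1, 5, 15, 15, 18]


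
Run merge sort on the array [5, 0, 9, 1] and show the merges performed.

Divide and conquer:
  Merge [5] + [0] -> [0, 5]
  Merge [9] + [1] -> [1, 9]
  Merge [0, 5] + [1, 9] -> [0, 1, 5, 9]


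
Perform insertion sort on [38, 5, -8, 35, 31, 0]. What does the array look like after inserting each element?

First element 38 is already 'sorted'
Insert 5: shifted 1 elements -> [5, 38, -8, 35, 31, 0]
Insert -8: shifted 2 elements -> [-8, 5, 38, 35, 31, 0]
Insert 35: shifted 1 elements -> [-8, 5, 35, 38, 31, 0]
Insert 31: shifted 2 elements -> [-8, 5, 31, 35, 38, 0]
Insert 0: shifted 4 elements -> [-8, 0, 5, 31, 35, 38]


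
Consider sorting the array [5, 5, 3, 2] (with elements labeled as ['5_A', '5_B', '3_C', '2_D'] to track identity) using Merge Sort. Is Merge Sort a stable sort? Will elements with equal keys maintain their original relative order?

Trace Merge Sort on the labeled array (the key is the number; the letter only tracks identity):
  Merge [5_A] + [5_B] -> [5_A, 5_B]
  Merge [3_C] + [2_D] -> [2_D, 3_C]
  Merge [5_A, 5_B] + [2_D, 3_C] -> [2_D, 3_C, 5_A, 5_B]
Final order: [2_D, 3_C, 5_A, 5_B]
Equal keys:
  value 5: originally 5_A, 5_B; after sorting 5_A, 5_B -> order preserved
All equal keys kept their original relative order. Merge Sort is stable: when the heads of the two halves are equal the merge takes from the left half first.
Answer: Stable


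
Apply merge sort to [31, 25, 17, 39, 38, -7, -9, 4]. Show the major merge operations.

Divide and conquer:
  Merge [31] + [25] -> [25, 31]
  Merge [17] + [39] -> [17, 39]
  Merge [25, 31] + [17, 39] -> [17, 25, 31, 39]
  Merge [38] + [-7] -> [-7, 38]
  Merge [-9] + [4] -> [-9, 4]
  Merge [-7, 38] + [-9, 4] -> [-9, -7, 4, 38]
  Merge [17, 25, 31, 39] + [-9, -7, 4, 38] -> [-9, -7, 4, 17, 25, 31, 38, 39]


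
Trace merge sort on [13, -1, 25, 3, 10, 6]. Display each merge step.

Divide and conquer:
  Merge [-1] + [25] -> [-1, 25]
  Merge [13] + [-1, 25] -> [-1, 13, 25]
  Merge [10] + [6] -> [6, 10]
  Merge [3] + [6, 10] -> [3, 6, 10]
  Merge [-1, 13, 25] + [3, 6, 10] -> [-1, 3, 6, 10, 13, 25]


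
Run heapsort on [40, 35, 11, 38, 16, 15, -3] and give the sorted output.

Build heap: [40, 38, 15, 35, 16, 11, -3]
Extract 40: [38, 35, 15, -3, 16, 11, 40]
Extract 38: [35, 16, 15, -3, 11, 38, 40]
Extract 35: [16, 11, 15, -3, 35, 38, 40]
Extract 16: [15, 11, -3, 16, 35, 38, 40]
Extract 15: [11, -3, 15, 16, 35, 38, 40]
Extract 11: [-3, 11, 15, 16, 35, 38, 40]


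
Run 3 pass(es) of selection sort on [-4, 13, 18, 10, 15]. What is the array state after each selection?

Pass 1: Select minimum -4 at index 0, swap -> [-4, 13, 18, 10, 15]
Pass 2: Select minimum 10 at index 3, swap -> [-4, 10, 18, 13, 15]
Pass 3: Select minimum 13 at index 3, swap -> [-4, 10, 13, 18, 15]


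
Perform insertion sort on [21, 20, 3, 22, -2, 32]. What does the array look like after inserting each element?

First element 21 is already 'sorted'
Insert 20: shifted 1 elements -> [20, 21, 3, 22, -2, 32]
Insert 3: shifted 2 elements -> [3, 20, 21, 22, -2, 32]
Insert 22: shifted 0 elements -> [3, 20, 21, 22, -2, 32]
Insert -2: shifted 4 elements -> [-2, 3, 20, 21, 22, 32]
Insert 32: shifted 0 elements -> [-2, 3, 20, 21, 22, 32]


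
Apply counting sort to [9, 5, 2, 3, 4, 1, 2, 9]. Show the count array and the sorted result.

Count array: [0, 1, 2, 1, 1, 1, 0, 0, 0, 2]
(count[i] = number of elements equal to i)
Cumulative count: [0, 1, 3, 4, 5, 6, 6, 6, 6, 8]
Sorted: [1, 2, 2, 3, 4, 5, 9, 9]


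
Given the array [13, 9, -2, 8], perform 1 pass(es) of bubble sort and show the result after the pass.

After pass 1: [9, -2, 8, 13] (3 swaps)
Total swaps: 3


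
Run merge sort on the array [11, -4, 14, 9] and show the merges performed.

Divide and conquer:
  Merge [11] + [-4] -> [-4, 11]
  Merge [14] + [9] -> [9, 14]
  Merge [-4, 11] + [9, 14] -> [-4, 9, 11, 14]


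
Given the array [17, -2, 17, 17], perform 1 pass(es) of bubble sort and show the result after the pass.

After pass 1: [-2, 17, 17, 17] (1 swaps)
Total swaps: 1


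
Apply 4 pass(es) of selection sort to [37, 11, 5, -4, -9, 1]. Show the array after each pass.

Pass 1: Select minimum -9 at index 4, swap -> [-9, 11, 5, -4, 37, 1]
Pass 2: Select minimum -4 at index 3, swap -> [-9, -4, 5, 11, 37, 1]
Pass 3: Select minimum 1 at index 5, swap -> [-9, -4, 1, 11, 37, 5]
Pass 4: Select minimum 5 at index 5, swap -> [-9, -4, 1, 5, 37, 11]


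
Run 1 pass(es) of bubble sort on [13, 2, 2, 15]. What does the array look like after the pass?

After pass 1: [2, 2, 13, 15] (2 swaps)
Total swaps: 2


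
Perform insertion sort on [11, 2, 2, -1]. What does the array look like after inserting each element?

First element 11 is already 'sorted'
Insert 2: shifted 1 elements -> [2, 11, 2, -1]
Insert 2: shifted 1 elements -> [2, 2, 11, -1]
Insert -1: shifted 3 elements -> [-1, 2, 2, 11]


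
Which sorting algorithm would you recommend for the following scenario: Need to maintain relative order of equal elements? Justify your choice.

Best choice: Merge sort or Insertion sort
Reason: Both are stable; quicksort and heapsort are not stable


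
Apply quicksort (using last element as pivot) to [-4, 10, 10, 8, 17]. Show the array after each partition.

Partition 1: pivot=17 at index 4 -> [-4, 10, 10, 8, 17]
Partition 2: pivot=8 at index 1 -> [-4, 8, 10, 10, 17]
Partition 3: pivot=10 at index 3 -> [-4, 8, 10, 10, 17]


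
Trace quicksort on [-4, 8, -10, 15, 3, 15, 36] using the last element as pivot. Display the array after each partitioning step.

Partition 1: pivot=36 at index 6 -> [-4, 8, -10, 15, 3, 15, 36]
Partition 2: pivot=15 at index 5 -> [-4, 8, -10, 15, 3, 15, 36]
Partition 3: pivot=3 at index 2 -> [-4, -10, 3, 15, 8, 15, 36]
Partition 4: pivot=-10 at index 0 -> [-10, -4, 3, 15, 8, 15, 36]
Partition 5: pivot=8 at index 3 -> [-10, -4, 3, 8, 15, 15, 36]


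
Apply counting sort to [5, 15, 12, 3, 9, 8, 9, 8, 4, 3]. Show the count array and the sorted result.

Count array: [0, 0, 0, 2, 1, 1, 0, 0, 2, 2, 0, 0, 1, 0, 0, 1]
(count[i] = number of elements equal to i)
Cumulative count: [0, 0, 0, 2, 3, 4, 4, 4, 6, 8, 8, 8, 9, 9, 9, 10]
Sorted: [3, 3, 4, 5, 8, 8, 9, 9, 12, 15]


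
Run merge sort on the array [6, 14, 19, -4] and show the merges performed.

Divide and conquer:
  Merge [6] + [14] -> [6, 14]
  Merge [19] + [-4] -> [-4, 19]
  Merge [6, 14] + [-4, 19] -> [-4, 6, 14, 19]


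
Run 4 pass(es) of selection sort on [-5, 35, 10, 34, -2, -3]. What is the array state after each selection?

Pass 1: Select minimum -5 at index 0, swap -> [-5, 35, 10, 34, -2, -3]
Pass 2: Select minimum -3 at index 5, swap -> [-5, -3, 10, 34, -2, 35]
Pass 3: Select minimum -2 at index 4, swap -> [-5, -3, -2, 34, 10, 35]
Pass 4: Select minimum 10 at index 4, swap -> [-5, -3, -2, 10, 34, 35]


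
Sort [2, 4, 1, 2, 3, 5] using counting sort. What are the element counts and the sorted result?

Count array: [0, 1, 2, 1, 1, 1]
(count[i] = number of elements equal to i)
Cumulative count: [0, 1, 3, 4, 5, 6]
Sorted: [1, 2, 2, 3, 4, 5]


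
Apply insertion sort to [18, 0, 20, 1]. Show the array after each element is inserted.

First element 18 is already 'sorted'
Insert 0: shifted 1 elements -> [0, 18, 20, 1]
Insert 20: shifted 0 elements -> [0, 18, 20, 1]
Insert 1: shifted 2 elements -> [0, 1, 18, 20]


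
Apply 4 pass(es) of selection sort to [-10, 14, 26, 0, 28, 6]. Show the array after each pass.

Pass 1: Select minimum -10 at index 0, swap -> [-10, 14, 26, 0, 28, 6]
Pass 2: Select minimum 0 at index 3, swap -> [-10, 0, 26, 14, 28, 6]
Pass 3: Select minimum 6 at index 5, swap -> [-10, 0, 6, 14, 28, 26]
Pass 4: Select minimum 14 at index 3, swap -> [-10, 0, 6, 14, 28, 26]


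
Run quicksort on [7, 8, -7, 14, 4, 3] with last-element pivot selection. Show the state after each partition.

Partition 1: pivot=3 at index 1 -> [-7, 3, 7, 14, 4, 8]
Partition 2: pivot=8 at index 4 -> [-7, 3, 7, 4, 8, 14]
Partition 3: pivot=4 at index 2 -> [-7, 3, 4, 7, 8, 14]


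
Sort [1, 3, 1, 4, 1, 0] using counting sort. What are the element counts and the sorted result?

Count array: [1, 3, 0, 1, 1]
(count[i] = number of elements equal to i)
Cumulative count: [1, 4, 4, 5, 6]
Sorted: [0, 1, 1, 1, 3, 4]


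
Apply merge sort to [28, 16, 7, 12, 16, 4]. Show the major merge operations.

Divide and conquer:
  Merge [16] + [7] -> [7, 16]
  Merge [28] + [7, 16] -> [7, 16, 28]
  Merge [16] + [4] -> [4, 16]
  Merge [12] + [4, 16] -> [4, 12, 16]
  Merge [7, 16, 28] + [4, 12, 16] -> [4, 7, 12, 16, 16, 28]


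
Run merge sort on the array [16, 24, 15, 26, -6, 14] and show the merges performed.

Divide and conquer:
  Merge [24] + [15] -> [15, 24]
  Merge [16] + [15, 24] -> [15, 16, 24]
  Merge [-6] + [14] -> [-6, 14]
  Merge [26] + [-6, 14] -> [-6, 14, 26]
  Merge [15, 16, 24] + [-6, 14, 26] -> [-6, 14, 15, 16, 24, 26]


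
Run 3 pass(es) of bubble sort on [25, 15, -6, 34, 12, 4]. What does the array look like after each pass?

After pass 1: [15, -6, 25, 12, 4, 34] (4 swaps)
After pass 2: [-6, 15, 12, 4, 25, 34] (3 swaps)
After pass 3: [-6, 12, 4, 15, 25, 34] (2 swaps)
Total swaps: 9


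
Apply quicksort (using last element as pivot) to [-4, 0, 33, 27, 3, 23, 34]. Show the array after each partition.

Partition 1: pivot=34 at index 6 -> [-4, 0, 33, 27, 3, 23, 34]
Partition 2: pivot=23 at index 3 -> [-4, 0, 3, 23, 33, 27, 34]
Partition 3: pivot=3 at index 2 -> [-4, 0, 3, 23, 33, 27, 34]
Partition 4: pivot=0 at index 1 -> [-4, 0, 3, 23, 33, 27, 34]
Partition 5: pivot=27 at index 4 -> [-4, 0, 3, 23, 27, 33, 34]


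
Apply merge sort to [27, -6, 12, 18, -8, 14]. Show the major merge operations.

Divide and conquer:
  Merge [-6] + [12] -> [-6, 12]
  Merge [27] + [-6, 12] -> [-6, 12, 27]
  Merge [-8] + [14] -> [-8, 14]
  Merge [18] + [-8, 14] -> [-8, 14, 18]
  Merge [-6, 12, 27] + [-8, 14, 18] -> [-8, -6, 12, 14, 18, 27]


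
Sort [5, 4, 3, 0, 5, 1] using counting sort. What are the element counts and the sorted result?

Count array: [1, 1, 0, 1, 1, 2]
(count[i] = number of elements equal to i)
Cumulative count: [1, 2, 2, 3, 4, 6]
Sorted: [0, 1, 3, 4, 5, 5]


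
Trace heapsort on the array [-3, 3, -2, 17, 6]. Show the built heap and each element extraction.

Build heap: [17, 6, -2, 3, -3]
Extract 17: [6, 3, -2, -3, 17]
Extract 6: [3, -3, -2, 6, 17]
Extract 3: [-2, -3, 3, 6, 17]
Extract -2: [-3, -2, 3, 6, 17]


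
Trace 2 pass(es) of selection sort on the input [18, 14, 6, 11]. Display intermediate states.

Pass 1: Select minimum 6 at index 2, swap -> [6, 14, 18, 11]
Pass 2: Select minimum 11 at index 3, swap -> [6, 11, 18, 14]


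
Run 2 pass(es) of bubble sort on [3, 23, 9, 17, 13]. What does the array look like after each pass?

After pass 1: [3, 9, 17, 13, 23] (3 swaps)
After pass 2: [3, 9, 13, 17, 23] (1 swaps)
Total swaps: 4


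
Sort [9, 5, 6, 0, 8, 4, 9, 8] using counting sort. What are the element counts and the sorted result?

Count array: [1, 0, 0, 0, 1, 1, 1, 0, 2, 2]
(count[i] = number of elements equal to i)
Cumulative count: [1, 1, 1, 1, 2, 3, 4, 4, 6, 8]
Sorted: [0, 4, 5, 6, 8, 8, 9, 9]


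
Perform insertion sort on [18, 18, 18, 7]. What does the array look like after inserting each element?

First element 18 is already 'sorted'
Insert 18: shifted 0 elements -> [18, 18, 18, 7]
Insert 18: shifted 0 elements -> [18, 18, 18, 7]
Insert 7: shifted 3 elements -> [7, 18, 18, 18]


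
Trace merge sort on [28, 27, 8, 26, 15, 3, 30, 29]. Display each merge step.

Divide and conquer:
  Merge [28] + [27] -> [27, 28]
  Merge [8] + [26] -> [8, 26]
  Merge [27, 28] + [8, 26] -> [8, 26, 27, 28]
  Merge [15] + [3] -> [3, 15]
  Merge [30] + [29] -> [29, 30]
  Merge [3, 15] + [29, 30] -> [3, 15, 29, 30]
  Merge [8, 26, 27, 28] + [3, 15, 29, 30] -> [3, 8, 15, 26, 27, 28, 29, 30]


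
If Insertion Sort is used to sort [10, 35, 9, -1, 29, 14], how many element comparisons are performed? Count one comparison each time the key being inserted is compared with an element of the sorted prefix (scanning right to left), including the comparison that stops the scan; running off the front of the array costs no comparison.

Insert 35: 10 <= 35 (stop) = 1 comparison(s) -> [10, 35, 9, -1, 29, 14]
Insert 9: 35 > 9 (shift), 10 > 9 (shift), reached front = 2 comparison(s) -> [9, 10, 35, -1, 29, 14]
Insert -1: 35 > -1 (shift), 10 > -1 (shift), 9 > -1 (shift), reached front = 3 comparison(s) -> [-1, 9, 10, 35, 29, 14]
Insert 29: 35 > 29 (shift), 10 <= 29 (stop) = 2 comparison(s) -> [-1, 9, 10, 29, 35, 14]
Insert 14: 35 > 14 (shift), 29 > 14 (shift), 10 <= 14 (stop) = 3 comparison(s) -> [-1, 9, 10, 14, 29, 35]
Total comparisons: 1 + 2 + 3 + 2 + 3 = 11


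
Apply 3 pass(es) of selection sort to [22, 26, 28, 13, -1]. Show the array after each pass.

Pass 1: Select minimum -1 at index 4, swap -> [-1, 26, 28, 13, 22]
Pass 2: Select minimum 13 at index 3, swap -> [-1, 13, 28, 26, 22]
Pass 3: Select minimum 22 at index 4, swap -> [-1, 13, 22, 26, 28]


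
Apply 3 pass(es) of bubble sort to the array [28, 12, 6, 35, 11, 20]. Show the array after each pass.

After pass 1: [12, 6, 28, 11, 20, 35] (4 swaps)
After pass 2: [6, 12, 11, 20, 28, 35] (3 swaps)
After pass 3: [6, 11, 12, 20, 28, 35] (1 swaps)
Total swaps: 8


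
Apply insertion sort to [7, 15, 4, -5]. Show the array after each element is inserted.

First element 7 is already 'sorted'
Insert 15: shifted 0 elements -> [7, 15, 4, -5]
Insert 4: shifted 2 elements -> [4, 7, 15, -5]
Insert -5: shifted 3 elements -> [-5, 4, 7, 15]


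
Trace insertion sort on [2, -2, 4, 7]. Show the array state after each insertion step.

First element 2 is already 'sorted'
Insert -2: shifted 1 elements -> [-2, 2, 4, 7]
Insert 4: shifted 0 elements -> [-2, 2, 4, 7]
Insert 7: shifted 0 elements -> [-2, 2, 4, 7]


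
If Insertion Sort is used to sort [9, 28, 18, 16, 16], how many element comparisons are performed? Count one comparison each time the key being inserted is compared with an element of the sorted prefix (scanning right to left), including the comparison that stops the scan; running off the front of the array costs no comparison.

Insert 28: 9 <= 28 (stop) = 1 comparison(s) -> [9, 28, 18, 16, 16]
Insert 18: 28 > 18 (shift), 9 <= 18 (stop) = 2 comparison(s) -> [9, 18, 28, 16, 16]
Insert 16: 28 > 16 (shift), 18 > 16 (shift), 9 <= 16 (stop) = 3 comparison(s) -> [9, 16, 18, 28, 16]
Insert 16: 28 > 16 (shift), 18 > 16 (shift), 16 <= 16 (stop) = 3 comparison(s) -> [9, 16, 16, 18, 28]
Total comparisons: 1 + 2 + 3 + 3 = 9


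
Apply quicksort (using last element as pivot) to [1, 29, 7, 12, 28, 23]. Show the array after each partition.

Partition 1: pivot=23 at index 3 -> [1, 7, 12, 23, 28, 29]
Partition 2: pivot=12 at index 2 -> [1, 7, 12, 23, 28, 29]
Partition 3: pivot=7 at index 1 -> [1, 7, 12, 23, 28, 29]
Partition 4: pivot=29 at index 5 -> [1, 7, 12, 23, 28, 29]


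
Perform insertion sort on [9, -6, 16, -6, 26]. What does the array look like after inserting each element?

First element 9 is already 'sorted'
Insert -6: shifted 1 elements -> [-6, 9, 16, -6, 26]
Insert 16: shifted 0 elements -> [-6, 9, 16, -6, 26]
Insert -6: shifted 2 elements -> [-6, -6, 9, 16, 26]
Insert 26: shifted 0 elements -> [-6, -6, 9, 16, 26]


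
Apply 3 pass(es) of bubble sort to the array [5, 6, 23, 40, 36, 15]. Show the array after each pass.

After pass 1: [5, 6, 23, 36, 15, 40] (2 swaps)
After pass 2: [5, 6, 23, 15, 36, 40] (1 swaps)
After pass 3: [5, 6, 15, 23, 36, 40] (1 swaps)
Total swaps: 4


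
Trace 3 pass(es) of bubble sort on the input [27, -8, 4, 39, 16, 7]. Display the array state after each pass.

After pass 1: [-8, 4, 27, 16, 7, 39] (4 swaps)
After pass 2: [-8, 4, 16, 7, 27, 39] (2 swaps)
After pass 3: [-8, 4, 7, 16, 27, 39] (1 swaps)
Total swaps: 7


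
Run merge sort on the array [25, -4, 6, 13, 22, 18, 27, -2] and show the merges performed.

Divide and conquer:
  Merge [25] + [-4] -> [-4, 25]
  Merge [6] + [13] -> [6, 13]
  Merge [-4, 25] + [6, 13] -> [-4, 6, 13, 25]
  Merge [22] + [18] -> [18, 22]
  Merge [27] + [-2] -> [-2, 27]
  Merge [18, 22] + [-2, 27] -> [-2, 18, 22, 27]
  Merge [-4, 6, 13, 25] + [-2, 18, 22, 27] -> [-4, -2, 6, 13, 18, 22, 25, 27]
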